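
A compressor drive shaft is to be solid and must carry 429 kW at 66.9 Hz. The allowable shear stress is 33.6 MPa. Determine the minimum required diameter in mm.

53.7 mm

ω = 2π·66.9 = 420.3 rad/s, so T = P/ω = 429×10³ / 420.3 = 1021 N·m.
For a solid shaft τ_max = 16T/(πd³), so d = (16T/(π τ_allow))^(1/3) = (16·1021/(π·3.36×10^7))^(1/3) = 0.05368 m.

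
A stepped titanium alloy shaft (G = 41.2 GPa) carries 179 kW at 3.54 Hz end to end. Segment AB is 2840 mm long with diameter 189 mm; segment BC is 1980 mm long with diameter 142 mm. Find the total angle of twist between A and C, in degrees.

0.809°

ω = 2π·3.54 = 22.24 rad/s, so T = P/ω = 179×10³ / 22.24 = 8048 N·m.
J_AB = π(0.189)⁴/32 = 1.25×10^-4 m⁴; J_BC = π(0.142)⁴/32 = 3.99×10^-5 m⁴.
θ = (T/G)·Σ L_i/J_i = (8048/41.2×10⁹)·(2.84/1.25×10^-4 + 1.98/3.99×10^-5) = 0.01412 rad.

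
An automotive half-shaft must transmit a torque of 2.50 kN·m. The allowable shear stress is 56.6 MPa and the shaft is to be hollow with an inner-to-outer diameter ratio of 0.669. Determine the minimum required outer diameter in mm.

65.5 mm

For a hollow shaft with d_i/d_o = 0.669: τ_max = 16T/(π d_o³ (1−k⁴)), so d_o = [16T/(π τ_allow (1−k⁴))]^(1/3) = [16·2500/(π·5.66×10^7·0.7997)]^(1/3) = 0.06552 m.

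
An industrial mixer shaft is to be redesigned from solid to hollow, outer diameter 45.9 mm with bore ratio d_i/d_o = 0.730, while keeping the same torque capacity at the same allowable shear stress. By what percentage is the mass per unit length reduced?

Equal τ_max and T ⇒ the solid shaft needs d_s³ = d_o³(1−k⁴), so d_s = 45.9·(1−0.730⁴)^(1/3) = 41.06 mm.
Area ratio A_h/A_s = d_o²(1−k²)/d_s² = (1−k²)/(1−k⁴)^(2/3) = 0.5836.
Mass saving = 1 − 0.5836 = 41.6 %.

41.6 %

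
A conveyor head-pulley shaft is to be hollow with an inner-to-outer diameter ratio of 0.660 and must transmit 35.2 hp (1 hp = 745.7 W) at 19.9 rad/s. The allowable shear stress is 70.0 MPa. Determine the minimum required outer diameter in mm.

49.1 mm

ω = 19.9 rad/s, so T = P/ω = 35.2×745.7 / 19.90 = 1319 N·m.
For a hollow shaft with d_i/d_o = 0.660: τ_max = 16T/(π d_o³ (1−k⁴)), so d_o = [16T/(π τ_allow (1−k⁴))]^(1/3) = [16·1319/(π·7.00×10^7·0.8103)]^(1/3) = 0.04911 m.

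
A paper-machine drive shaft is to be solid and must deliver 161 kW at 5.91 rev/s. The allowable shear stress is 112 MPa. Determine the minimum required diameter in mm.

58.2 mm

ω = 2π·5.91 = 37.13 rad/s, so T = P/ω = 161×10³ / 37.13 = 4336 N·m.
For a solid shaft τ_max = 16T/(πd³), so d = (16T/(π τ_allow))^(1/3) = (16·4336/(π·1.12×10^8))^(1/3) = 0.05820 m.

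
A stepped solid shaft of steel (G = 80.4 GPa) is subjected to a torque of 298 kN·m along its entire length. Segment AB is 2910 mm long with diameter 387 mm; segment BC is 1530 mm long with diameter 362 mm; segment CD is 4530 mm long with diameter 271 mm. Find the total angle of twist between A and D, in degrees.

J_AB = π(0.387)⁴/32 = 2.20×10^-3 m⁴; J_BC = π(0.362)⁴/32 = 1.69×10^-3 m⁴; J_CD = π(0.271)⁴/32 = 5.30×10^-4 m⁴.
θ = (T/G)·Σ L_i/J_i = (298000/80.4×10⁹)·(2.91/2.20×10^-3 + 1.53/1.69×10^-3 + 4.53/5.30×10^-4) = 0.03997 rad.

2.29°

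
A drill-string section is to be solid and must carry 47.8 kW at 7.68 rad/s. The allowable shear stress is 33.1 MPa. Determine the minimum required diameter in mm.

ω = 7.68 rad/s, so T = P/ω = 47.8×10³ / 7.680 = 6224 N·m.
For a solid shaft τ_max = 16T/(πd³), so d = (16T/(π τ_allow))^(1/3) = (16·6224/(π·3.31×10^7))^(1/3) = 0.09857 m.

98.6 mm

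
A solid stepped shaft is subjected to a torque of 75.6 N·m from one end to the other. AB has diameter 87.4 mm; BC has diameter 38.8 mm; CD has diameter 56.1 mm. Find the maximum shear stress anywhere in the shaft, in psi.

956 psi

Under the same torque, τ_max = 16T/(πd³) is largest where d is smallest — segment BC (d = 38.8 mm).
τ_max = 16·75.60/(π·(0.0388)³) = 6.592×10^6 Pa.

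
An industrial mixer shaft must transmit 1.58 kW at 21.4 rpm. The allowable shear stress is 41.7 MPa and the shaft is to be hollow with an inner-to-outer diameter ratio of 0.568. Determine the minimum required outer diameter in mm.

45.8 mm

ω = 2π·21.4/60 = 2.241 rad/s, so T = P/ω = 1.58×10³ / 2.241 = 705.0 N·m.
For a hollow shaft with d_i/d_o = 0.568: τ_max = 16T/(π d_o³ (1−k⁴)), so d_o = [16T/(π τ_allow (1−k⁴))]^(1/3) = [16·705.0/(π·4.17×10^7·0.8959)]^(1/3) = 0.04581 m.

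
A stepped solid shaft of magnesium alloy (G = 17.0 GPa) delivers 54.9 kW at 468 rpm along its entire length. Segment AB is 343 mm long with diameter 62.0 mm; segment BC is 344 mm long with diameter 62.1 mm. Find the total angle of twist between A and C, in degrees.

ω = 2π·468/60 = 49.01 rad/s, so T = P/ω = 54.9×10³ / 49.01 = 1120 N·m.
J_AB = π(0.0620)⁴/32 = 1.45×10^-6 m⁴; J_BC = π(0.0621)⁴/32 = 1.46×10^-6 m⁴.
θ = (T/G)·Σ L_i/J_i = (1120/17.0×10⁹)·(0.343/1.45×10^-6 + 0.344/1.46×10^-6) = 0.03111 rad.

1.78°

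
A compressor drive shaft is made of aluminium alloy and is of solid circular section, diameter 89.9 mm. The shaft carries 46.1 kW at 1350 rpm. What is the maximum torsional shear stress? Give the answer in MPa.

ω = 2π·1350/60 = 141.4 rad/s, so T = P/ω = 46.1×10³ / 141.4 = 326.1 N·m.
J = πd⁴/32 = π(0.0899)⁴/32 = 6.413×10^-6 m⁴.
τ_max = T·r/J = 326.1 × 0.0450 / 6.413×10^-6 = 2.286×10^6 Pa.

2.29 MPa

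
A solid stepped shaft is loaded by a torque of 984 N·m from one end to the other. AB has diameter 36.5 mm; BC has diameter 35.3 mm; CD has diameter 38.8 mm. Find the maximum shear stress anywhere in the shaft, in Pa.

1.14e8 Pa

Under the same torque, τ_max = 16T/(πd³) is largest where d is smallest — segment BC (d = 35.3 mm).
τ_max = 16·984.0/(π·(0.0353)³) = 1.139×10^8 Pa.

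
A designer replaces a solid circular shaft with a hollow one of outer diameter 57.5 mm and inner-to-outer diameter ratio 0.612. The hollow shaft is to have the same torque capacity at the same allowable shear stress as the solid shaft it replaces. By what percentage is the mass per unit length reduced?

Equal τ_max and T ⇒ the solid shaft needs d_s³ = d_o³(1−k⁴), so d_s = 57.5·(1−0.612⁴)^(1/3) = 54.67 mm.
Area ratio A_h/A_s = d_o²(1−k²)/d_s² = (1−k²)/(1−k⁴)^(2/3) = 0.6918.
Mass saving = 1 − 0.6918 = 30.8 %.

30.8 %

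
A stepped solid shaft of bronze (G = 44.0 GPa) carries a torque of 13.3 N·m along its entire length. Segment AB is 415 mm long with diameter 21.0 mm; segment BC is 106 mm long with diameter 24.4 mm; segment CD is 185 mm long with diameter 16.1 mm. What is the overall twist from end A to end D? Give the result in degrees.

0.915°

J_AB = π(0.0210)⁴/32 = 1.91×10^-8 m⁴; J_BC = π(0.0244)⁴/32 = 3.48×10^-8 m⁴; J_CD = π(0.0161)⁴/32 = 6.60×10^-9 m⁴.
θ = (T/G)·Σ L_i/J_i = (13.30/44.0×10⁹)·(0.415/1.91×10^-8 + 0.106/3.48×10^-8 + 0.185/6.60×10^-9) = 0.01597 rad.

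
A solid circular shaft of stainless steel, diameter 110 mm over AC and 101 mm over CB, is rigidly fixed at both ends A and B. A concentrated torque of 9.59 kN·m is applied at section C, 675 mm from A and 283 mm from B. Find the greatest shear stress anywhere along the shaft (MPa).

29.8 MPa

Compatibility: T_A·a/J_AC = T_B·b/J_CB with T_A + T_B = T₀.
J_AC = 1.44×10^-5 m⁴, J_CB = 1.02×10^-5 m⁴, so T_A = T₀·(J_AC/a)/((J_AC/a)+(J_CB/b)) = 3558 N·m, T_B = 6032 N·m.
τ in each portion: τ_AC = 1.36×10^7 Pa, τ_CB = 2.98×10^7 Pa; maximum is in CB.
τ_max = T_CB·r/J = 6032·0.0505/1.02×10^-5 = 2.982×10^7 Pa.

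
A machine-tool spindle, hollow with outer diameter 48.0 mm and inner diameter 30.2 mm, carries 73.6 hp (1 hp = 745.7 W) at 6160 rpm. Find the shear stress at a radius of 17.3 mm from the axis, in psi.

ω = 2π·6160/60 = 645.1 rad/s, so T = P/ω = 73.6×745.7 / 645.1 = 85.08 N·m.
J = π(d_o⁴ − d_i⁴)/32 = π(0.0480⁴ − 0.0302⁴)/32 = 4.395×10^-7 m⁴.
Shear stress varies linearly with radius: τ = T·r/J = 85.08 × 0.0173 / 4.395×10^-7 = 3.349×10^6 Pa.

486 psi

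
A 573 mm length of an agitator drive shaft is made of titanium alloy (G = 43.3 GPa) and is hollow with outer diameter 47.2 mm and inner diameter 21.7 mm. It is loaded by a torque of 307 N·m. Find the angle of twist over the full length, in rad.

0.00873 rad

J = π(d_o⁴ − d_i⁴)/32 = π(0.0472⁴ − 0.0217⁴)/32 = 4.655×10^-7 m⁴.
θ = T·L/(G·J) = 307.0 × 0.573 / (43.3×10⁹ × 4.655×10^-7) = 8.727×10^-3 rad.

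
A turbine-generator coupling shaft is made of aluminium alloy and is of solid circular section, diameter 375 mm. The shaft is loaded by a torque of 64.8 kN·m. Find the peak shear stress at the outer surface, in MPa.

6.26 MPa

J = πd⁴/32 = π(0.375)⁴/32 = 1.941×10^-3 m⁴.
τ_max = T·r/J = 64800 × 0.188 / 1.941×10^-3 = 6.258×10^6 Pa.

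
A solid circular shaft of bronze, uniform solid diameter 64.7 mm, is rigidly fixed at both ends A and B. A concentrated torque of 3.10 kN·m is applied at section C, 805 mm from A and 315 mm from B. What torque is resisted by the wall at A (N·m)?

With uniform GJ and both ends fixed, compatibility θ_AC = θ_CB gives T_A·a = T_B·b, together with T_A + T_B = T₀.
T_A = T₀·b/(a+b) = 3100·315/1120 = 871.9 N·m; T_B = 2228 N·m.

872 N·m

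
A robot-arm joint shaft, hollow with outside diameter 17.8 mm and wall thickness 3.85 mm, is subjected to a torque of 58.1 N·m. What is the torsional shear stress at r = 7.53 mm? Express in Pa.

4.95e7 Pa

J = π(d_o⁴ − d_i⁴)/32 = π(0.0178⁴ − 0.0101⁴)/32 = 8.834×10^-9 m⁴.
Shear stress varies linearly with radius: τ = T·r/J = 58.10 × 0.00753 / 8.834×10^-9 = 4.952×10^7 Pa.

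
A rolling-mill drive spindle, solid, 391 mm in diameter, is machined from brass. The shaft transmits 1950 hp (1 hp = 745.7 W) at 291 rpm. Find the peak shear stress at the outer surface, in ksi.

ω = 2π·291/60 = 30.47 rad/s, so T = P/ω = 1950×745.7 / 30.47 = 47720 N·m.
J = πd⁴/32 = π(0.391)⁴/32 = 2.295×10^-3 m⁴.
τ_max = T·r/J = 47720 × 0.196 / 2.295×10^-3 = 4.066×10^6 Pa.

0.590 ksi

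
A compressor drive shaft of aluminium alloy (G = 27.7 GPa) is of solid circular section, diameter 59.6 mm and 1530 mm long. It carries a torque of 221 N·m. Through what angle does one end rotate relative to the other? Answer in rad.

0.00985 rad

J = πd⁴/32 = π(0.0596)⁴/32 = 1.239×10^-6 m⁴.
θ = T·L/(G·J) = 221.0 × 1.53 / (27.7×10⁹ × 1.239×10^-6) = 9.854×10^-3 rad.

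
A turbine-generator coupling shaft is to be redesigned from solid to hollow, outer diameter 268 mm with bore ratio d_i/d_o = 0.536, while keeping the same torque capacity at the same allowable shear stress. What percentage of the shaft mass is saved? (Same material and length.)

24.5 %

Equal τ_max and T ⇒ the solid shaft needs d_s³ = d_o³(1−k⁴), so d_s = 268·(1−0.536⁴)^(1/3) = 260.4 mm.
Area ratio A_h/A_s = d_o²(1−k²)/d_s² = (1−k²)/(1−k⁴)^(2/3) = 0.7548.
Mass saving = 1 − 0.7548 = 24.5 %.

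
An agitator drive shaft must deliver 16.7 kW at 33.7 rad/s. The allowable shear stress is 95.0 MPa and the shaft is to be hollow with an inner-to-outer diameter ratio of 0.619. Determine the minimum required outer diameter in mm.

ω = 33.7 rad/s, so T = P/ω = 16.7×10³ / 33.70 = 495.5 N·m.
For a hollow shaft with d_i/d_o = 0.619: τ_max = 16T/(π d_o³ (1−k⁴)), so d_o = [16T/(π τ_allow (1−k⁴))]^(1/3) = [16·495.5/(π·9.50×10^7·0.8532)]^(1/3) = 0.03146 m.

31.5 mm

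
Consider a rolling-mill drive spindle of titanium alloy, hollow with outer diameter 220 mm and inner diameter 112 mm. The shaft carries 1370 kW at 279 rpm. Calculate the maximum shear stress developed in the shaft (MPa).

24.0 MPa

ω = 2π·279/60 = 29.22 rad/s, so T = P/ω = 1370×10³ / 29.22 = 46890 N·m.
J = π(d_o⁴ − d_i⁴)/32 = π(0.220⁴ − 0.112⁴)/32 = 2.145×10^-4 m⁴.
τ_max = T·r/J = 46890 × 0.110 / 2.145×10^-4 = 2.404×10^7 Pa.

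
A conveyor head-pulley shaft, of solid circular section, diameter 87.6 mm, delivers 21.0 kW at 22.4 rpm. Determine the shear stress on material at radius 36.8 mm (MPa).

57.0 MPa

ω = 2π·22.4/60 = 2.346 rad/s, so T = P/ω = 21.0×10³ / 2.346 = 8952 N·m.
J = πd⁴/32 = π(0.0876)⁴/32 = 5.781×10^-6 m⁴.
Shear stress varies linearly with radius: τ = T·r/J = 8952 × 0.0368 / 5.781×10^-6 = 5.699×10^7 Pa.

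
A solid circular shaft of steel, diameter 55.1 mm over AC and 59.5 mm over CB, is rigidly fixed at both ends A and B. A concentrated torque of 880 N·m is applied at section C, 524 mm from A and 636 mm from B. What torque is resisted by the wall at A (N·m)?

Compatibility: T_A·a/J_AC = T_B·b/J_CB with T_A + T_B = T₀.
J_AC = 9.05×10^-7 m⁴, J_CB = 1.23×10^-6 m⁴, so T_A = T₀·(J_AC/a)/((J_AC/a)+(J_CB/b)) = 415.0 N·m, T_B = 465.0 N·m.

415 N·m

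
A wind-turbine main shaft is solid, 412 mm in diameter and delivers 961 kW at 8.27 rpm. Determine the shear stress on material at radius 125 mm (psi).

ω = 2π·8.27/60 = 0.8660 rad/s, so T = P/ω = 961×10³ / 0.8660 = 1.110e6 N·m.
J = πd⁴/32 = π(0.412)⁴/32 = 2.829×10^-3 m⁴.
Shear stress varies linearly with radius: τ = T·r/J = 1.110e6 × 0.125 / 2.829×10^-3 = 4.904×10^7 Pa.

7110 psi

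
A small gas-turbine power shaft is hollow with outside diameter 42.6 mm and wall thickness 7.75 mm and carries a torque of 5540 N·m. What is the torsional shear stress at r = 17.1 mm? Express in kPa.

J = π(d_o⁴ − d_i⁴)/32 = π(0.0426⁴ − 0.0271⁴)/32 = 2.704×10^-7 m⁴.
Shear stress varies linearly with radius: τ = T·r/J = 5540 × 0.0171 / 2.704×10^-7 = 3.504×10^8 Pa.

350000 kPa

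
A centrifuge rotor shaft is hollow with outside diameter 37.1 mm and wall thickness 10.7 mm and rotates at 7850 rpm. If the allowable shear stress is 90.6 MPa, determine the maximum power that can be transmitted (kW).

J = π(d_o⁴ − d_i⁴)/32 = π(0.0371⁴ − 0.0157⁴)/32 = 1.800×10^-7 m⁴.
T_max = τ_allow·J/r = 9.06×10^7 × 1.800×10^-7 / 0.0186 = 879.3 N·m.
ω = 2π·7850/60 = 822.1 rad/s, so P_max = T_max·ω = 7.228×10^5 W.

723 kW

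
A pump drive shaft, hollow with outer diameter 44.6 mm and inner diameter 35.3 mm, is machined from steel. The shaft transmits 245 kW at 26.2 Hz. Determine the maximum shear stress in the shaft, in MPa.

141 MPa

ω = 2π·26.2 = 164.6 rad/s, so T = P/ω = 245×10³ / 164.6 = 1488 N·m.
J = π(d_o⁴ − d_i⁴)/32 = π(0.0446⁴ − 0.0353⁴)/32 = 2.360×10^-7 m⁴.
τ_max = T·r/J = 1488 × 0.0223 / 2.360×10^-7 = 1.406×10^8 Pa.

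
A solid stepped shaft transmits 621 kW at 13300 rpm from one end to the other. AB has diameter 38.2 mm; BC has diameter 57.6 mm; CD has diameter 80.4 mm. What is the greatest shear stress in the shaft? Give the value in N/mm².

ω = 2π·13300/60 = 1393 rad/s, so T = P/ω = 621×10³ / 1393 = 445.9 N·m.
Under the same torque, τ_max = 16T/(πd³) is largest where d is smallest — segment AB (d = 38.2 mm).
τ_max = 16·445.9/(π·(0.0382)³) = 4.074×10^7 Pa.

40.7 N/mm²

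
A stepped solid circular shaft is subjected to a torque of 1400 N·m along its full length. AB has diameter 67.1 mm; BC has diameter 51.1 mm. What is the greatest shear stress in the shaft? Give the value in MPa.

53.4 MPa

Under the same torque, τ_max = 16T/(πd³) is largest where d is smallest — segment BC (d = 51.1 mm).
τ_max = 16·1400/(π·(0.0511)³) = 5.344×10^7 Pa.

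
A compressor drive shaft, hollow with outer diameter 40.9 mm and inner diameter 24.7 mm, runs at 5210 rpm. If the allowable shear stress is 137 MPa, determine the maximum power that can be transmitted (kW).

J = π(d_o⁴ − d_i⁴)/32 = π(0.0409⁴ − 0.0247⁴)/32 = 2.382×10^-7 m⁴.
T_max = τ_allow·J/r = 1.37×10^8 × 2.382×10^-7 / 0.0204 = 1596 N·m.
ω = 2π·5210/60 = 545.6 rad/s, so P_max = T_max·ω = 8.706×10^5 W.

871 kW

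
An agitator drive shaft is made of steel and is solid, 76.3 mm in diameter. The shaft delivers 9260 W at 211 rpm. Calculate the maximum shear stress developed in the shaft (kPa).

4810 kPa

ω = 2π·211/60 = 22.10 rad/s, so T = P/ω = 9260 / 22.10 = 419.1 N·m.
J = πd⁴/32 = π(0.0763)⁴/32 = 3.327×10^-6 m⁴.
τ_max = T·r/J = 419.1 × 0.0381 / 3.327×10^-6 = 4.805×10^6 Pa.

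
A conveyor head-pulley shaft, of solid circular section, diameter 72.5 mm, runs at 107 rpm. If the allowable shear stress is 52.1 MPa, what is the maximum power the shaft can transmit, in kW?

J = πd⁴/32 = π(0.0725)⁴/32 = 2.712×10^-6 m⁴.
T_max = τ_allow·J/r = 5.21×10^7 × 2.712×10^-6 / 0.0362 = 3898 N·m.
ω = 2π·107/60 = 11.21 rad/s, so P_max = T_max·ω = 4.368×10^4 W.

43.7 kW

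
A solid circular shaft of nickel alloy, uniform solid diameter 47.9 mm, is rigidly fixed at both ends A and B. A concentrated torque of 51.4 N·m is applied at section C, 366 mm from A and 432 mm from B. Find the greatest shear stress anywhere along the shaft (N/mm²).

1.29 N/mm²

With uniform GJ and both ends fixed, compatibility θ_AC = θ_CB gives T_A·a = T_B·b, together with T_A + T_B = T₀.
T_A = T₀·b/(a+b) = 51.40·432/798.0 = 27.83 N·m; T_B = 23.57 N·m.
τ in each portion: τ_AC = 1.29×10^6 Pa, τ_CB = 1.09×10^6 Pa; maximum is in AC.
τ_max = T_AC·r/J = 27.83·0.0239/5.17×10^-7 = 1.289×10^6 Pa.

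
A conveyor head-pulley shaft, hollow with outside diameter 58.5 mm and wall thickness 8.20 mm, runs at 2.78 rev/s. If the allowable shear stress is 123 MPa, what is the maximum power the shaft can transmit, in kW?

J = π(d_o⁴ − d_i⁴)/32 = π(0.0585⁴ − 0.0421⁴)/32 = 8.414×10^-7 m⁴.
T_max = τ_allow·J/r = 1.23×10^8 × 8.414×10^-7 / 0.0293 = 3538 N·m.
ω = 2π·2.78 = 17.47 rad/s, so P_max = T_max·ω = 6.180×10^4 W.

61.8 kW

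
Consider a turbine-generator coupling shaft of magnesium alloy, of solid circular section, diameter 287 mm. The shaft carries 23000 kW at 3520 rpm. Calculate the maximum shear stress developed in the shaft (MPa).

13.4 MPa

ω = 2π·3520/60 = 368.6 rad/s, so T = P/ω = 23000×10³ / 368.6 = 62400 N·m.
J = πd⁴/32 = π(0.287)⁴/32 = 6.661×10^-4 m⁴.
τ_max = T·r/J = 62400 × 0.143 / 6.661×10^-4 = 1.344×10^7 Pa.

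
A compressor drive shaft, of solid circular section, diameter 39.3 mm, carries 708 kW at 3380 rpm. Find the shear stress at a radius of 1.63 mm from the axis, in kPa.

ω = 2π·3380/60 = 354.0 rad/s, so T = P/ω = 708×10³ / 354.0 = 2000 N·m.
J = πd⁴/32 = π(0.0393)⁴/32 = 2.342×10^-7 m⁴.
Shear stress varies linearly with radius: τ = T·r/J = 2000 × 0.00163 / 2.342×10^-7 = 1.392×10^7 Pa.

13900 kPa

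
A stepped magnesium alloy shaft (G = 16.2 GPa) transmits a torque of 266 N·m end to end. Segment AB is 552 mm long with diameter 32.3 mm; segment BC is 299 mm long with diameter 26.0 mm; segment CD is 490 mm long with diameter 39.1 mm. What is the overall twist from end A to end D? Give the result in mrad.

229 mrad

J_AB = π(0.0323)⁴/32 = 1.07×10^-7 m⁴; J_BC = π(0.0260)⁴/32 = 4.49×10^-8 m⁴; J_CD = π(0.0391)⁴/32 = 2.29×10^-7 m⁴.
θ = (T/G)·Σ L_i/J_i = (266.0/16.2×10⁹)·(0.552/1.07×10^-7 + 0.299/4.49×10^-8 + 0.490/2.29×10^-7) = 0.2293 rad.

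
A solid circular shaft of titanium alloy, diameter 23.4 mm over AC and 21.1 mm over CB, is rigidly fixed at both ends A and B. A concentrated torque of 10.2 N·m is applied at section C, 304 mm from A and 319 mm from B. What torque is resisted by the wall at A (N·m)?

6.26 N·m

Compatibility: T_A·a/J_AC = T_B·b/J_CB with T_A + T_B = T₀.
J_AC = 2.94×10^-8 m⁴, J_CB = 1.95×10^-8 m⁴, so T_A = T₀·(J_AC/a)/((J_AC/a)+(J_CB/b)) = 6.258 N·m, T_B = 3.942 N·m.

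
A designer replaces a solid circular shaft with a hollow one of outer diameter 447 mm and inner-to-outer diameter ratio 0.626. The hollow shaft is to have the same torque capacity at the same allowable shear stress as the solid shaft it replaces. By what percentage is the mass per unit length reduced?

Equal τ_max and T ⇒ the solid shaft needs d_s³ = d_o³(1−k⁴), so d_s = 447·(1−0.626⁴)^(1/3) = 422.8 mm.
Area ratio A_h/A_s = d_o²(1−k²)/d_s² = (1−k²)/(1−k⁴)^(2/3) = 0.6796.
Mass saving = 1 − 0.6796 = 32.0 %.

32.0 %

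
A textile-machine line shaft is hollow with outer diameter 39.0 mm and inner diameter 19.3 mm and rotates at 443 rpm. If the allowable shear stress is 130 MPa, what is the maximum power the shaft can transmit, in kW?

J = π(d_o⁴ − d_i⁴)/32 = π(0.0390⁴ − 0.0193⁴)/32 = 2.135×10^-7 m⁴.
T_max = τ_allow·J/r = 1.30×10^8 × 2.135×10^-7 / 0.0195 = 1423 N·m.
ω = 2π·443/60 = 46.39 rad/s, so P_max = T_max·ω = 6.603×10^4 W.

66.0 kW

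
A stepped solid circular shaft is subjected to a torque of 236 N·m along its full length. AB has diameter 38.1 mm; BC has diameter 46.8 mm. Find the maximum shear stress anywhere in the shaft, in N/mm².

21.7 N/mm²

Under the same torque, τ_max = 16T/(πd³) is largest where d is smallest — segment AB (d = 38.1 mm).
τ_max = 16·236.0/(π·(0.0381)³) = 2.173×10^7 Pa.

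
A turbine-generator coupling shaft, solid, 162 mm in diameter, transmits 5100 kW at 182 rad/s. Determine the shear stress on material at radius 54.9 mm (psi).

3300 psi

ω = 182 rad/s, so T = P/ω = 5100×10³ / 182.0 = 28020 N·m.
J = πd⁴/32 = π(0.162)⁴/32 = 6.762×10^-5 m⁴.
Shear stress varies linearly with radius: τ = T·r/J = 28020 × 0.0549 / 6.762×10^-5 = 2.275×10^7 Pa.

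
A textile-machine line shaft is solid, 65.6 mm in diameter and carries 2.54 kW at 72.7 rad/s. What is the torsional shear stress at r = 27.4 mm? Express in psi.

76.4 psi

ω = 72.7 rad/s, so T = P/ω = 2.54×10³ / 72.70 = 34.94 N·m.
J = πd⁴/32 = π(0.0656)⁴/32 = 1.818×10^-6 m⁴.
Shear stress varies linearly with radius: τ = T·r/J = 34.94 × 0.0274 / 1.818×10^-6 = 5.265×10^5 Pa.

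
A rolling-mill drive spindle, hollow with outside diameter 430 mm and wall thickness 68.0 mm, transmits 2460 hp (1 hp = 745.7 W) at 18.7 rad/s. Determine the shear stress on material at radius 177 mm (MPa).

ω = 18.7 rad/s, so T = P/ω = 2460×745.7 / 18.70 = 98100 N·m.
J = π(d_o⁴ − d_i⁴)/32 = π(0.430⁴ − 0.294⁴)/32 = 2.623×10^-3 m⁴.
Shear stress varies linearly with radius: τ = T·r/J = 98100 × 0.177 / 2.623×10^-3 = 6.620×10^6 Pa.

6.62 MPa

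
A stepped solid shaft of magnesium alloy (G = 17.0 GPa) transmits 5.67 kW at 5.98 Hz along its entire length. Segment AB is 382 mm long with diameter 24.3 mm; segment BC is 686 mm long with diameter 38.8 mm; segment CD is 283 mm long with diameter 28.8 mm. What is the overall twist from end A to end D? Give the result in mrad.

164 mrad

ω = 2π·5.98 = 37.57 rad/s, so T = P/ω = 5.67×10³ / 37.57 = 150.9 N·m.
J_AB = π(0.0243)⁴/32 = 3.42×10^-8 m⁴; J_BC = π(0.0388)⁴/32 = 2.22×10^-7 m⁴; J_CD = π(0.0288)⁴/32 = 6.75×10^-8 m⁴.
θ = (T/G)·Σ L_i/J_i = (150.9/17.0×10⁹)·(0.382/3.42×10^-8 + 0.686/2.22×10^-7 + 0.283/6.75×10^-8) = 0.1636 rad.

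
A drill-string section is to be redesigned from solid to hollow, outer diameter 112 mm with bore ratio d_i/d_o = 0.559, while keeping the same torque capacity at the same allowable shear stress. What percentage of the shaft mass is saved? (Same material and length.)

26.4 %

Equal τ_max and T ⇒ the solid shaft needs d_s³ = d_o³(1−k⁴), so d_s = 112·(1−0.559⁴)^(1/3) = 108.2 mm.
Area ratio A_h/A_s = d_o²(1−k²)/d_s² = (1−k²)/(1−k⁴)^(2/3) = 0.7363.
Mass saving = 1 − 0.7363 = 26.4 %.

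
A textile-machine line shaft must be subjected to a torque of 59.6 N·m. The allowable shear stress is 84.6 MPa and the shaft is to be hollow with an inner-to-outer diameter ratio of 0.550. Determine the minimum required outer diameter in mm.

15.8 mm

For a hollow shaft with d_i/d_o = 0.550: τ_max = 16T/(π d_o³ (1−k⁴)), so d_o = [16T/(π τ_allow (1−k⁴))]^(1/3) = [16·59.60/(π·8.46×10^7·0.9085)]^(1/3) = 0.01581 m.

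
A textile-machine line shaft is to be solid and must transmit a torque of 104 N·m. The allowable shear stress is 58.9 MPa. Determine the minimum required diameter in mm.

For a solid shaft τ_max = 16T/(πd³), so d = (16T/(π τ_allow))^(1/3) = (16·104.0/(π·5.89×10^7))^(1/3) = 0.02080 m.

20.8 mm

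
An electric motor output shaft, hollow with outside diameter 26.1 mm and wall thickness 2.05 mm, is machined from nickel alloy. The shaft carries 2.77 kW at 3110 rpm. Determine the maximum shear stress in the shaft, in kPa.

ω = 2π·3110/60 = 325.7 rad/s, so T = P/ω = 2.77×10³ / 325.7 = 8.505 N·m.
J = π(d_o⁴ − d_i⁴)/32 = π(0.0261⁴ − 0.0220⁴)/32 = 2.256×10^-8 m⁴.
τ_max = T·r/J = 8.505 × 0.0131 / 2.256×10^-8 = 4.920×10^6 Pa.

4920 kPa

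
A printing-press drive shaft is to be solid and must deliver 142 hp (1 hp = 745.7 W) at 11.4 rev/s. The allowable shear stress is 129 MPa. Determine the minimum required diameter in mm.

ω = 2π·11.4 = 71.63 rad/s, so T = P/ω = 142×745.7 / 71.63 = 1478 N·m.
For a solid shaft τ_max = 16T/(πd³), so d = (16T/(π τ_allow))^(1/3) = (16·1478/(π·1.29×10^8))^(1/3) = 0.03879 m.

38.8 mm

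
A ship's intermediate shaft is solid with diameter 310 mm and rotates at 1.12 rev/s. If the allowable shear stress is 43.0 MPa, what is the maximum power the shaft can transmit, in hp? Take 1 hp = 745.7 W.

J = πd⁴/32 = π(0.310)⁴/32 = 9.067×10^-4 m⁴.
T_max = τ_allow·J/r = 4.30×10^7 × 9.067×10^-4 / 0.155 = 251500 N·m.
ω = 2π·1.12 = 7.037 rad/s, so P_max = T_max·ω = 1.770×10^6 W.

2370 hp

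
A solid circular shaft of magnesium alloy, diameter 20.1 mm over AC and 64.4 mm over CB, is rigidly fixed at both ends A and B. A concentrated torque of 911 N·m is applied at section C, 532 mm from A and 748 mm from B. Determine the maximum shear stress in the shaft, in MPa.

17.1 MPa

Compatibility: T_A·a/J_AC = T_B·b/J_CB with T_A + T_B = T₀.
J_AC = 1.60×10^-8 m⁴, J_CB = 1.69×10^-6 m⁴, so T_A = T₀·(J_AC/a)/((J_AC/a)+(J_CB/b)) = 11.99 N·m, T_B = 899.0 N·m.
τ in each portion: τ_AC = 7.52×10^6 Pa, τ_CB = 1.71×10^7 Pa; maximum is in CB.
τ_max = T_CB·r/J = 899.0·0.0322/1.69×10^-6 = 1.714×10^7 Pa.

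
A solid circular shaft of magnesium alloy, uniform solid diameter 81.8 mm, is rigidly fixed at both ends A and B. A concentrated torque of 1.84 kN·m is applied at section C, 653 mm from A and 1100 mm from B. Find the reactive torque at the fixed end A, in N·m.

1150 N·m

With uniform GJ and both ends fixed, compatibility θ_AC = θ_CB gives T_A·a = T_B·b, together with T_A + T_B = T₀.
T_A = T₀·b/(a+b) = 1840·1100/1753 = 1155 N·m; T_B = 685.4 N·m.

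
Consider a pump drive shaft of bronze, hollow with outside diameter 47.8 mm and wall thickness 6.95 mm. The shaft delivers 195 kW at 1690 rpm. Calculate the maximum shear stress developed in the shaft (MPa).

68.8 MPa

ω = 2π·1690/60 = 177.0 rad/s, so T = P/ω = 195×10³ / 177.0 = 1102 N·m.
J = π(d_o⁴ − d_i⁴)/32 = π(0.0478⁴ − 0.0339⁴)/32 = 3.829×10^-7 m⁴.
τ_max = T·r/J = 1102 × 0.0239 / 3.829×10^-7 = 6.878×10^7 Pa.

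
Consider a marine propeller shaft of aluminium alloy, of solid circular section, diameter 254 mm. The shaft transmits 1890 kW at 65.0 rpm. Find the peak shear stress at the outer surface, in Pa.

8.63e7 Pa

ω = 2π·65.0/60 = 6.807 rad/s, so T = P/ω = 1890×10³ / 6.807 = 277700 N·m.
J = πd⁴/32 = π(0.254)⁴/32 = 4.086×10^-4 m⁴.
τ_max = T·r/J = 277700 × 0.127 / 4.086×10^-4 = 8.630×10^7 Pa.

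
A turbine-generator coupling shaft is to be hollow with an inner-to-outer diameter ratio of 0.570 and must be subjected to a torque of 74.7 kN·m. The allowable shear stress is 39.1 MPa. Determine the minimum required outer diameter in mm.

For a hollow shaft with d_i/d_o = 0.570: τ_max = 16T/(π d_o³ (1−k⁴)), so d_o = [16T/(π τ_allow (1−k⁴))]^(1/3) = [16·74700/(π·3.91×10^7·0.8944)]^(1/3) = 0.2216 m.

222 mm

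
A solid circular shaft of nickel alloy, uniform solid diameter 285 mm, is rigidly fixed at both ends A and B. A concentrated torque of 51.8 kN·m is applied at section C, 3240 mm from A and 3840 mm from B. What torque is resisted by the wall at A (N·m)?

28100 N·m

With uniform GJ and both ends fixed, compatibility θ_AC = θ_CB gives T_A·a = T_B·b, together with T_A + T_B = T₀.
T_A = T₀·b/(a+b) = 51800·3840/7080 = 28090 N·m; T_B = 23710 N·m.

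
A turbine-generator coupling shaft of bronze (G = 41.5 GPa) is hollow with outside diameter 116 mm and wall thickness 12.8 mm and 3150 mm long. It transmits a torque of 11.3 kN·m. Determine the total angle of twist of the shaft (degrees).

J = π(d_o⁴ − d_i⁴)/32 = π(0.116⁴ − 0.0904⁴)/32 = 1.122×10^-5 m⁴.
θ = T·L/(G·J) = 11300 × 3.15 / (41.5×10⁹ × 1.122×10^-5) = 0.07645 rad.

4.38°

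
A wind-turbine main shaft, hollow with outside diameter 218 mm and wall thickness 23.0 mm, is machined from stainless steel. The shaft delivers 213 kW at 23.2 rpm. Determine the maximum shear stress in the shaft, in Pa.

7.04e7 Pa

ω = 2π·23.2/60 = 2.429 rad/s, so T = P/ω = 213×10³ / 2.429 = 87670 N·m.
J = π(d_o⁴ − d_i⁴)/32 = π(0.218⁴ − 0.172⁴)/32 = 1.358×10^-4 m⁴.
τ_max = T·r/J = 87670 × 0.109 / 1.358×10^-4 = 7.037×10^7 Pa.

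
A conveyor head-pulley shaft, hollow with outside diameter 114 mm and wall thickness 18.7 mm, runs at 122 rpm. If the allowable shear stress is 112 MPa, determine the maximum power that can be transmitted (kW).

J = π(d_o⁴ − d_i⁴)/32 = π(0.114⁴ − 0.0766⁴)/32 = 1.320×10^-5 m⁴.
T_max = τ_allow·J/r = 1.12×10^8 × 1.320×10^-5 / 0.0570 = 25940 N·m.
ω = 2π·122/60 = 12.78 rad/s, so P_max = T_max·ω = 3.314×10^5 W.

331 kW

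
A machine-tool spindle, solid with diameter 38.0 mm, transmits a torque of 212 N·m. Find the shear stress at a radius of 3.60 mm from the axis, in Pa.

3.73e6 Pa

J = πd⁴/32 = π(0.0380)⁴/32 = 2.047×10^-7 m⁴.
Shear stress varies linearly with radius: τ = T·r/J = 212.0 × 0.00360 / 2.047×10^-7 = 3.728×10^6 Pa.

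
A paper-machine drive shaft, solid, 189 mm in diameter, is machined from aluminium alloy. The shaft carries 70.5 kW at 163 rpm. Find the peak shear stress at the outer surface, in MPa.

3.12 MPa

ω = 2π·163/60 = 17.07 rad/s, so T = P/ω = 70.5×10³ / 17.07 = 4130 N·m.
J = πd⁴/32 = π(0.189)⁴/32 = 1.253×10^-4 m⁴.
τ_max = T·r/J = 4130 × 0.0945 / 1.253×10^-4 = 3.116×10^6 Pa.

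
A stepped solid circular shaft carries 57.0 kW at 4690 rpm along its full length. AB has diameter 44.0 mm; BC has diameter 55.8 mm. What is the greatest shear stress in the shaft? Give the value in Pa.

6.94e6 Pa

ω = 2π·4690/60 = 491.1 rad/s, so T = P/ω = 57.0×10³ / 491.1 = 116.1 N·m.
Under the same torque, τ_max = 16T/(πd³) is largest where d is smallest — segment AB (d = 44.0 mm).
τ_max = 16·116.1/(π·(0.0440)³) = 6.939×10^6 Pa.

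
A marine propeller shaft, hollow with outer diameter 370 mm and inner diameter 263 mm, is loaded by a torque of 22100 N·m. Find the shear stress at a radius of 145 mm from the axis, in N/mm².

2.34 N/mm²

J = π(d_o⁴ − d_i⁴)/32 = π(0.370⁴ − 0.263⁴)/32 = 1.370×10^-3 m⁴.
Shear stress varies linearly with radius: τ = T·r/J = 22100 × 0.145 / 1.370×10^-3 = 2.339×10^6 Pa.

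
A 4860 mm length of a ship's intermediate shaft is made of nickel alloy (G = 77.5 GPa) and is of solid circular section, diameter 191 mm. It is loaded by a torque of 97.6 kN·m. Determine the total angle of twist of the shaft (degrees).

2.68°

J = πd⁴/32 = π(0.191)⁴/32 = 1.307×10^-4 m⁴.
θ = T·L/(G·J) = 97600 × 4.86 / (77.5×10⁹ × 1.307×10^-4) = 0.04684 rad.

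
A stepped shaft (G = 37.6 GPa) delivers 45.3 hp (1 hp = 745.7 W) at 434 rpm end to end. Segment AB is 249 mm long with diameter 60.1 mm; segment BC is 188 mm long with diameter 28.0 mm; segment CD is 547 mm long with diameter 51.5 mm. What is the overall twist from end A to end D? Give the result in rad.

ω = 2π·434/60 = 45.45 rad/s, so T = P/ω = 45.3×745.7 / 45.45 = 743.3 N·m.
J_AB = π(0.0601)⁴/32 = 1.28×10^-6 m⁴; J_BC = π(0.0280)⁴/32 = 6.03×10^-8 m⁴; J_CD = π(0.0515)⁴/32 = 6.91×10^-7 m⁴.
θ = (T/G)·Σ L_i/J_i = (743.3/37.6×10⁹)·(0.249/1.28×10^-6 + 0.188/6.03×10^-8 + 0.547/6.91×10^-7) = 0.08109 rad.

0.0811 rad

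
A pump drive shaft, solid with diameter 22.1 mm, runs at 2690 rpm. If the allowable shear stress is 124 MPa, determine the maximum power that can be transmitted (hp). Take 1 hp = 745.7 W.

J = πd⁴/32 = π(0.0221)⁴/32 = 2.342×10^-8 m⁴.
T_max = τ_allow·J/r = 1.24×10^8 × 2.342×10^-8 / 0.0111 = 262.8 N·m.
ω = 2π·2690/60 = 281.7 rad/s, so P_max = T_max·ω = 7.403×10^4 W.

99.3 hp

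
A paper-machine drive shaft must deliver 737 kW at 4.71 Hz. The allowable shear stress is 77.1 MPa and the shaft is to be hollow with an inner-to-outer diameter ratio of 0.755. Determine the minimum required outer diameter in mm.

135 mm

ω = 2π·4.71 = 29.59 rad/s, so T = P/ω = 737×10³ / 29.59 = 24900 N·m.
For a hollow shaft with d_i/d_o = 0.755: τ_max = 16T/(π d_o³ (1−k⁴)), so d_o = [16T/(π τ_allow (1−k⁴))]^(1/3) = [16·24900/(π·7.71×10^7·0.6751)]^(1/3) = 0.1346 m.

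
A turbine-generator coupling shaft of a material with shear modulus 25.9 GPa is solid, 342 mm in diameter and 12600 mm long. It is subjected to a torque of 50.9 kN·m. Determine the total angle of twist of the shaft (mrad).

18.4 mrad

J = πd⁴/32 = π(0.342)⁴/32 = 1.343×10^-3 m⁴.
θ = T·L/(G·J) = 50900 × 12.6 / (25.9×10⁹ × 1.343×10^-3) = 0.01844 rad.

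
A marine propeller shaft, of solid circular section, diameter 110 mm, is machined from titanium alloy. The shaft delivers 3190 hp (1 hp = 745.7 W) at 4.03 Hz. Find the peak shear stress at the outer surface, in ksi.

52.1 ksi

ω = 2π·4.03 = 25.32 rad/s, so T = P/ω = 3190×745.7 / 25.32 = 93940 N·m.
J = πd⁴/32 = π(0.110)⁴/32 = 1.437×10^-5 m⁴.
τ_max = T·r/J = 93940 × 0.0550 / 1.437×10^-5 = 3.595×10^8 Pa.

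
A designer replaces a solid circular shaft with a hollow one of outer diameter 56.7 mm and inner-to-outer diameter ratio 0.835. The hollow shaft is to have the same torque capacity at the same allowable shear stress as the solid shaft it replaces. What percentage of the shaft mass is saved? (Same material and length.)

52.8 %

Equal τ_max and T ⇒ the solid shaft needs d_s³ = d_o³(1−k⁴), so d_s = 56.7·(1−0.835⁴)^(1/3) = 45.42 mm.
Area ratio A_h/A_s = d_o²(1−k²)/d_s² = (1−k²)/(1−k⁴)^(2/3) = 0.4719.
Mass saving = 1 − 0.4719 = 52.8 %.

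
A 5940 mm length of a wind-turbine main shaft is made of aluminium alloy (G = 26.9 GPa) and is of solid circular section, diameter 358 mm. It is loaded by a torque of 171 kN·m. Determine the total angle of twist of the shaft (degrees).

J = πd⁴/32 = π(0.358)⁴/32 = 1.613×10^-3 m⁴.
θ = T·L/(G·J) = 171000 × 5.94 / (26.9×10⁹ × 1.613×10^-3) = 0.02342 rad.

1.34°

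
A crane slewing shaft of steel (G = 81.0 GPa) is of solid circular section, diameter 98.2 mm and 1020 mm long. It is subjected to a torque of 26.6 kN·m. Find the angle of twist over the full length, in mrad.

J = πd⁴/32 = π(0.0982)⁴/32 = 9.129×10^-6 m⁴.
θ = T·L/(G·J) = 26600 × 1.02 / (81.0×10⁹ × 9.129×10^-6) = 0.03669 rad.

36.7 mrad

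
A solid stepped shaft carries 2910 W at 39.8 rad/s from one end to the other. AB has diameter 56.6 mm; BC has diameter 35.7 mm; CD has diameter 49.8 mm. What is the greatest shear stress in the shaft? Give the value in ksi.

ω = 39.8 rad/s, so T = P/ω = 2910 / 39.80 = 73.12 N·m.
Under the same torque, τ_max = 16T/(πd³) is largest where d is smallest — segment BC (d = 35.7 mm).
τ_max = 16·73.12/(π·(0.0357)³) = 8.184×10^6 Pa.

1.19 ksi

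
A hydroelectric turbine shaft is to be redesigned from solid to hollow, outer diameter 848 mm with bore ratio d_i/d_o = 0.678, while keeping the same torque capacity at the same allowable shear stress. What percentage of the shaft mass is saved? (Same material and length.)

Equal τ_max and T ⇒ the solid shaft needs d_s³ = d_o³(1−k⁴), so d_s = 848·(1−0.678⁴)^(1/3) = 783.5 mm.
Area ratio A_h/A_s = d_o²(1−k²)/d_s² = (1−k²)/(1−k⁴)^(2/3) = 0.6330.
Mass saving = 1 − 0.6330 = 36.7 %.

36.7 %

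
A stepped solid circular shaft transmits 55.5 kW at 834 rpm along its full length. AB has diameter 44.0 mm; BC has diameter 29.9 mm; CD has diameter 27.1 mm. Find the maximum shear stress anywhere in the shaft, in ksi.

23.6 ksi

ω = 2π·834/60 = 87.34 rad/s, so T = P/ω = 55.5×10³ / 87.34 = 635.5 N·m.
Under the same torque, τ_max = 16T/(πd³) is largest where d is smallest — segment CD (d = 27.1 mm).
τ_max = 16·635.5/(π·(0.0271)³) = 1.626×10^8 Pa.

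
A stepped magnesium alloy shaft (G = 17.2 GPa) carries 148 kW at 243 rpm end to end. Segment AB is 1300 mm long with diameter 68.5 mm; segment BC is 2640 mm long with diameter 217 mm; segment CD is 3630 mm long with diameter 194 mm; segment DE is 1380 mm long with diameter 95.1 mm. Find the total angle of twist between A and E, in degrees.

15.7°

ω = 2π·243/60 = 25.45 rad/s, so T = P/ω = 148×10³ / 25.45 = 5816 N·m.
J_AB = π(0.0685)⁴/32 = 2.16×10^-6 m⁴; J_BC = π(0.217)⁴/32 = 2.18×10^-4 m⁴; J_CD = π(0.194)⁴/32 = 1.39×10^-4 m⁴; J_DE = π(0.0951)⁴/32 = 8.03×10^-6 m⁴.
θ = (T/G)·Σ L_i/J_i = (5816/17.2×10⁹)·(1.30/2.16×10^-6 + 2.64/2.18×10^-4 + 3.63/1.39×10^-4 + 1.38/8.03×10^-6) = 0.2744 rad.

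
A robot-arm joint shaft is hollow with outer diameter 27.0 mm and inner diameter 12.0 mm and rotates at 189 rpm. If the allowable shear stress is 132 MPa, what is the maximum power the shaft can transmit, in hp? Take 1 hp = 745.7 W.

13.0 hp

J = π(d_o⁴ − d_i⁴)/32 = π(0.0270⁴ − 0.0120⁴)/32 = 5.014×10^-8 m⁴.
T_max = τ_allow·J/r = 1.32×10^8 × 5.014×10^-8 / 0.0135 = 490.2 N·m.
ω = 2π·189/60 = 19.79 rad/s, so P_max = T_max·ω = 9703 W.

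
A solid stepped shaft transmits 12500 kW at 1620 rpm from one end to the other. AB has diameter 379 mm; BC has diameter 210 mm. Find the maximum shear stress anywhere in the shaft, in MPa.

40.5 MPa

ω = 2π·1620/60 = 169.6 rad/s, so T = P/ω = 12500×10³ / 169.6 = 73680 N·m.
Under the same torque, τ_max = 16T/(πd³) is largest where d is smallest — segment BC (d = 210 mm).
τ_max = 16·73680/(π·(0.210)³) = 4.052×10^7 Pa.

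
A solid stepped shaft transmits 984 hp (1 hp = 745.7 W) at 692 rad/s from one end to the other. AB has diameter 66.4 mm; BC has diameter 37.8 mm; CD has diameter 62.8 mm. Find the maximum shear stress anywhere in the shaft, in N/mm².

100 N/mm²

ω = 692 rad/s, so T = P/ω = 984×745.7 / 692.0 = 1060 N·m.
Under the same torque, τ_max = 16T/(πd³) is largest where d is smallest — segment BC (d = 37.8 mm).
τ_max = 16·1060/(π·(0.0378)³) = 9.999×10^7 Pa.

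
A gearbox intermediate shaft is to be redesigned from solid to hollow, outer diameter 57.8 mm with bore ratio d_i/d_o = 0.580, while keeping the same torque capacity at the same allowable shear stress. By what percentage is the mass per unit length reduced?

28.1 %

Equal τ_max and T ⇒ the solid shaft needs d_s³ = d_o³(1−k⁴), so d_s = 57.8·(1−0.580⁴)^(1/3) = 55.53 mm.
Area ratio A_h/A_s = d_o²(1−k²)/d_s² = (1−k²)/(1−k⁴)^(2/3) = 0.7189.
Mass saving = 1 − 0.7189 = 28.1 %.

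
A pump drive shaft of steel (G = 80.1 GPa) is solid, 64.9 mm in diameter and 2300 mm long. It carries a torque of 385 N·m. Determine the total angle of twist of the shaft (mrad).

6.35 mrad

J = πd⁴/32 = π(0.0649)⁴/32 = 1.742×10^-6 m⁴.
θ = T·L/(G·J) = 385.0 × 2.30 / (80.1×10⁹ × 1.742×10^-6) = 6.347×10^-3 rad.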